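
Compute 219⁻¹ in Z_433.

433 = 1·219 + 214
219 = 1·214 + 5
214 = 42·5 + 4
5 = 1·4 + 1
4 = 4·1 + 0
gcd(219, 433) = 1, so the inverse exists.
Bézout: 1 = −44·433 + 87·219.
So 219⁻¹ ≡ 87 (mod 433).

87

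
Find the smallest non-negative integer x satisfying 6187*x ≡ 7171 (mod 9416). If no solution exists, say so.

8329

gcd(6187, 9416) = 1, so a unique solution mod 9416 exists.
6187⁻¹ ≡ 3683 (mod 9416).
x ≡ 3683*7171 ≡ 8329 (mod 9416).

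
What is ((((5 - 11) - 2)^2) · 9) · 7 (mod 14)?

5 - 11 = -6 ≡ 8 (mod 14)
8 - 2 = 6
(6)^2 ≡ 8 (mod 14)
8 · 9 = 72 ≡ 2 (mod 14)
2 · 7 = 14 ≡ 0 (mod 14)

0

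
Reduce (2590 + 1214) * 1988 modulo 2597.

2590 + 1214 = 3804 ≡ 1207 (mod 2597)
1207 * 1988 = 2399516 ≡ 2485 (mod 2597)

2485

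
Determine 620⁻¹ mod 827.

823

827 = 1×620 + 207
620 = 2×207 + 206
207 = 1×206 + 1
206 = 206×1 + 0
gcd(620, 827) = 1, so the inverse exists.
Back-substitute for 1:
1 = 1×207 − 1×206
  = −1×620 + 3×207
  = 3×827 − 4×620
So 620⁻¹ ≡ −4 ≡ 823 (mod 827).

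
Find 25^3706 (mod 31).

25

By square-and-multiply:
3706 in binary is 111001111010, i.e. 3706 = 2048 + 1024 + 512 + 64 + 32 + 16 + 8 + 2.
25^1 ≡ 25 (mod 31)
25^2 ≡ 25^2 = 625 ≡ 5 (mod 31)
25^4 ≡ 5^2 = 25 (mod 31)
25^8 ≡ 25^2 = 625 ≡ 5 (mod 31)
25^16 ≡ 5^2 = 25 (mod 31)
25^32 ≡ 25^2 = 625 ≡ 5 (mod 31)
25^64 ≡ 5^2 = 25 (mod 31)
25^128 ≡ 25^2 = 625 ≡ 5 (mod 31)
25^256 ≡ 5^2 = 25 (mod 31)
25^512 ≡ 25^2 = 625 ≡ 5 (mod 31)
25^1024 ≡ 5^2 = 25 (mod 31)
25^2048 ≡ 25^2 = 625 ≡ 5 (mod 31)
25^3706 = 25^2048 · 25^1024 · 25^512 · 25^64 · 25^32 · 25^16 · 25^8 · 25^2 ≡ 5 · 25 · 5 · 25 · 5 · 25 · 5 · 5 (mod 31).
Accumulate the product:
5 · 25 = 125 ≡ 1
1 · 5 = 5
5 · 25 = 125 ≡ 1
1 · 5 = 5
5 · 25 = 125 ≡ 1
1 · 5 = 5
5 · 5 = 25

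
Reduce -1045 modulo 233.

120

-1045 = -5*233 + 120, so -1045 ≡ 120 (mod 233).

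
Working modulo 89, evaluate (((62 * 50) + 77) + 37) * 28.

62 * 50 = 3100 ≡ 74 (mod 89)
74 + 77 = 151 ≡ 62 (mod 89)
62 + 37 = 99 ≡ 10 (mod 89)
10 * 28 = 280 ≡ 13 (mod 89)

13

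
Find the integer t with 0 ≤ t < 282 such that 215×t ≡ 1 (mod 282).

282 = 1·215 + 67
215 = 3·67 + 14
67 = 4·14 + 11
14 = 1·11 + 3
11 = 3·3 + 2
3 = 1·2 + 1
2 = 2·1 + 0
gcd(215, 282) = 1, so the inverse exists.
Bézout: 1 = −77·282 + 101·215.
So 215⁻¹ ≡ 101 (mod 282).

101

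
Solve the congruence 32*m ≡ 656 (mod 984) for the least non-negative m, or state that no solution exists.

82

gcd(32, 984) = 8, and 8 | 656, so solutions exist.
Divide through by 8: 4*m mod 123 = 82.
4⁻¹ ≡ 31 (mod 123).
m ≡ 31*82 ≡ 82 (mod 123).
The smallest non-negative solution is m = 82.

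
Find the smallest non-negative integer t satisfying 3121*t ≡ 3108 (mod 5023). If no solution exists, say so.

1266

gcd(3121, 5023) = 1, so a unique solution mod 5023 exists.
3121⁻¹ ≡ 2221 (mod 5023).
t ≡ 2221*3108 ≡ 1266 (mod 5023).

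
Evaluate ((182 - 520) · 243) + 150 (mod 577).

527

182 - 520 = -338 ≡ 239 (mod 577)
239 · 243 = 58077 ≡ 377 (mod 577)
377 + 150 = 527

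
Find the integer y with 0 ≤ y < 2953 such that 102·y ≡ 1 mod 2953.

By the extended Euclidean algorithm:
2953 = 28*102 + 97
102 = 1*97 + 5
97 = 19*5 + 2
5 = 2*2 + 1
2 = 2*1 + 0
gcd(102, 2953) = 1, so the inverse exists.
Bézout: 1 = −41*2953 + 1187*102.
So 102⁻¹ ≡ 1187 (mod 2953).

1187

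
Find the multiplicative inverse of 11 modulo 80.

Run the extended Euclidean algorithm:
80 = 7×11 + 3
11 = 3×3 + 2
3 = 1×2 + 1
2 = 2×1 + 0
gcd(11, 80) = 1, so the inverse exists.
Back-substitute for 1:
1 = 1×3 − 1×2
  = −1×11 + 4×3
  = 4×80 − 29×11
So 11⁻¹ ≡ −29 ≡ 51 (mod 80).

51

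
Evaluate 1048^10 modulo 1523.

10 in binary is 1010, i.e. 10 = 8 + 2.
1048^1 ≡ 1048 (mod 1523)
1048^2 ≡ 1048^2 = 1098304 ≡ 221 (mod 1523)
1048^4 ≡ 221^2 = 48841 ≡ 105 (mod 1523)
1048^8 ≡ 105^2 = 11025 ≡ 364 (mod 1523)
1048^10 = 1048^8 × 1048^2 ≡ 364 × 221 (mod 1523).
364 × 221 = 80444 ≡ 1248 (mod 1523).

1248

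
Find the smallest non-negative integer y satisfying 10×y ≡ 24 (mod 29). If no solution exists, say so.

gcd(10, 29) = 1, so a unique solution mod 29 exists.
10⁻¹ ≡ 3 (mod 29).
y ≡ 3×24 ≡ 14 (mod 29).

14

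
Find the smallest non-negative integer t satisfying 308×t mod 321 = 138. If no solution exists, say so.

gcd(308, 321) = 1, so a unique solution mod 321 exists.
308⁻¹ ≡ 74 (mod 321).
t ≡ 74×138 ≡ 261 (mod 321).

261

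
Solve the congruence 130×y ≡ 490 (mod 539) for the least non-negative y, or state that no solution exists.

294

gcd(130, 539) = 1, so a unique solution mod 539 exists.
130⁻¹ ≡ 170 (mod 539).
y ≡ 170×490 ≡ 294 (mod 539).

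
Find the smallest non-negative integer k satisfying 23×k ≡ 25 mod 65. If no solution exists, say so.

gcd(23, 65) = 1, so a unique solution mod 65 exists.
23⁻¹ ≡ 17 (mod 65).
k ≡ 17×25 ≡ 35 (mod 65).

35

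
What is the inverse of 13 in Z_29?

9

29 = 2*13 + 3
13 = 4*3 + 1
3 = 3*1 + 0
gcd(13, 29) = 1, so the inverse exists.
Back-substitute for 1:
1 = 1*13 − 4*3
  = −4*29 + 9*13
So 13⁻¹ ≡ 9 (mod 29).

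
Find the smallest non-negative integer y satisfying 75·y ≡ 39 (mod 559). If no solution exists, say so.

gcd(75, 559) = 1, so a unique solution mod 559 exists.
75⁻¹ ≡ 82 (mod 559).
y ≡ 82·39 ≡ 403 (mod 559).

403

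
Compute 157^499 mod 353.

315

499 in binary is 111110011, i.e. 499 = 256 + 128 + 64 + 32 + 16 + 2 + 1.
157^1 ≡ 157 (mod 353)
157^2 ≡ 157^2 = 24649 ≡ 292 (mod 353)
157^4 ≡ 292^2 = 85264 ≡ 191 (mod 353)
157^8 ≡ 191^2 = 36481 ≡ 122 (mod 353)
157^16 ≡ 122^2 = 14884 ≡ 58 (mod 353)
157^32 ≡ 58^2 = 3364 ≡ 187 (mod 353)
157^64 ≡ 187^2 = 34969 ≡ 22 (mod 353)
157^128 ≡ 22^2 = 484 ≡ 131 (mod 353)
157^256 ≡ 131^2 = 17161 ≡ 217 (mod 353)
157^499 = 157^256 * 157^128 * 157^64 * 157^32 * 157^16 * 157^2 * 157^1 ≡ 217 * 131 * 22 * 187 * 58 * 292 * 157 (mod 353).
Accumulate the product:
217 * 131 = 28427 ≡ 187
187 * 22 = 4114 ≡ 231
231 * 187 = 43197 ≡ 131
131 * 58 = 7598 ≡ 185
185 * 292 = 54020 ≡ 11
11 * 157 = 1727 ≡ 315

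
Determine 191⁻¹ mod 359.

By the extended Euclidean algorithm:
359 = 1*191 + 168
191 = 1*168 + 23
168 = 7*23 + 7
23 = 3*7 + 2
7 = 3*2 + 1
2 = 2*1 + 0
gcd(191, 359) = 1, so the inverse exists.
Bézout: 1 = 83*359 − 156*191.
So 191⁻¹ ≡ −156 ≡ 203 (mod 359).

203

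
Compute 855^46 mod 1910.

855^1 ≡ 855 (mod 1910)
855^2 ≡ 855^2 = 731025 ≡ 1405 (mod 1910)
855^4 ≡ 1405^2 = 1974025 ≡ 995 (mod 1910)
855^8 ≡ 995^2 = 990025 ≡ 645 (mod 1910)
855^16 ≡ 645^2 = 416025 ≡ 1555 (mod 1910)
855^32 ≡ 1555^2 = 2418025 ≡ 1875 (mod 1910)
855^46 = 855^32 × 855^8 × 855^4 × 855^2 ≡ 1875 × 645 × 995 × 1405 (mod 1910).
Accumulate the product:
1875 × 645 = 1209375 ≡ 345
345 × 995 = 343275 ≡ 1385
1385 × 1405 = 1945925 ≡ 1545

1545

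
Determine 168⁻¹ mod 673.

By the extended Euclidean algorithm:
673 = 4*168 + 1
168 = 168*1 + 0
gcd(168, 673) = 1, so the inverse exists.
Back-substitute for 1:
1 = 1*673 − 4*168
So 168⁻¹ ≡ −4 ≡ 669 (mod 673).

669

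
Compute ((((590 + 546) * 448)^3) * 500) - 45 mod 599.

590 + 546 = 1136 ≡ 537 (mod 599)
537 * 448 = 240576 ≡ 377 (mod 599)
(377)^3 ≡ 286 (mod 599)
286 * 500 = 143000 ≡ 438 (mod 599)
438 - 45 = 393

393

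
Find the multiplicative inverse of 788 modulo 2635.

632

2635 = 3×788 + 271
788 = 2×271 + 246
271 = 1×246 + 25
246 = 9×25 + 21
25 = 1×21 + 4
21 = 5×4 + 1
4 = 4×1 + 0
gcd(788, 2635) = 1, so the inverse exists.
Bézout: 1 = −189×2635 + 632×788.
So 788⁻¹ ≡ 632 (mod 2635).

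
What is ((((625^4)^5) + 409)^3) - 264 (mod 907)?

407

(625)^4 ≡ 6 (mod 907)
(6)^5 ≡ 520 (mod 907)
520 + 409 = 929 ≡ 22 (mod 907)
(22)^3 ≡ 671 (mod 907)
671 - 264 = 407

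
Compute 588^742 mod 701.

By square-and-multiply:
742 in binary is 1011100110, i.e. 742 = 512 + 128 + 64 + 32 + 4 + 2.
588^1 ≡ 588 (mod 701)
588^2 ≡ 588^2 = 345744 ≡ 151 (mod 701)
588^4 ≡ 151^2 = 22801 ≡ 369 (mod 701)
588^8 ≡ 369^2 = 136161 ≡ 167 (mod 701)
588^16 ≡ 167^2 = 27889 ≡ 550 (mod 701)
588^32 ≡ 550^2 = 302500 ≡ 369 (mod 701)
588^64 ≡ 369^2 = 136161 ≡ 167 (mod 701)
588^128 ≡ 167^2 = 27889 ≡ 550 (mod 701)
588^256 ≡ 550^2 = 302500 ≡ 369 (mod 701)
588^512 ≡ 369^2 = 136161 ≡ 167 (mod 701)
588^742 = 588^512 · 588^128 · 588^64 · 588^32 · 588^4 · 588^2 ≡ 167 · 550 · 167 · 369 · 369 · 151 (mod 701).
Accumulate the product:
167 · 550 = 91850 ≡ 19
19 · 167 = 3173 ≡ 369
369 · 369 = 136161 ≡ 167
167 · 369 = 61623 ≡ 636
636 · 151 = 96036 ≡ 700

700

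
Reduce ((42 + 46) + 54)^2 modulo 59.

45

42 + 46 = 88 ≡ 29 (mod 59)
29 + 54 = 83 ≡ 24 (mod 59)
(24)^2 ≡ 45 (mod 59)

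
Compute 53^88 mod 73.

By square-and-multiply:
88 in binary is 1011000, i.e. 88 = 64 + 16 + 8.
53^1 ≡ 53 (mod 73)
53^2 ≡ 53^2 = 2809 ≡ 35 (mod 73)
53^4 ≡ 35^2 = 1225 ≡ 57 (mod 73)
53^8 ≡ 57^2 = 3249 ≡ 37 (mod 73)
53^16 ≡ 37^2 = 1369 ≡ 55 (mod 73)
53^32 ≡ 55^2 = 3025 ≡ 32 (mod 73)
53^64 ≡ 32^2 = 1024 ≡ 2 (mod 73)
53^88 = 53^64 * 53^16 * 53^8 ≡ 2 * 55 * 37 (mod 73).
Accumulate the product:
2 * 55 = 110 ≡ 37
37 * 37 = 1369 ≡ 55

55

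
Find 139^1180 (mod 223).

1180 in binary is 10010011100, i.e. 1180 = 1024 + 128 + 16 + 8 + 4.
139^1 ≡ 139 (mod 223)
139^2 ≡ 139^2 = 19321 ≡ 143 (mod 223)
139^4 ≡ 143^2 = 20449 ≡ 156 (mod 223)
139^8 ≡ 156^2 = 24336 ≡ 29 (mod 223)
139^16 ≡ 29^2 = 841 ≡ 172 (mod 223)
139^32 ≡ 172^2 = 29584 ≡ 148 (mod 223)
139^64 ≡ 148^2 = 21904 ≡ 50 (mod 223)
139^128 ≡ 50^2 = 2500 ≡ 47 (mod 223)
139^256 ≡ 47^2 = 2209 ≡ 202 (mod 223)
139^512 ≡ 202^2 = 40804 ≡ 218 (mod 223)
139^1024 ≡ 218^2 = 47524 ≡ 25 (mod 223)
139^1180 = 139^1024 × 139^128 × 139^16 × 139^8 × 139^4 ≡ 25 × 47 × 172 × 29 × 156 (mod 223).
Accumulate the product:
25 × 47 = 1175 ≡ 60
60 × 172 = 10320 ≡ 62
62 × 29 = 1798 ≡ 14
14 × 156 = 2184 ≡ 177

177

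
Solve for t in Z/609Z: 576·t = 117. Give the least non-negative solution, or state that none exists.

181

gcd(576, 609) = 3, and 3 | 117, so solutions exist.
Divide through by 3: 192·t = 39 (mod 203).
192⁻¹ ≡ 166 (mod 203).
t ≡ 166·39 ≡ 181 (mod 203).
The smallest non-negative solution is t = 181.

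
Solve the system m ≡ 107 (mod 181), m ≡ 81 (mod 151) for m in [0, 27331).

181⁻¹ mod 151: 181·146 ≡ 1 (mod 151), so 181⁻¹ ≡ 146.
m = 107 + 181·((81 − 107)·146 mod 151) = 107 + 181·130 = 23637.

23637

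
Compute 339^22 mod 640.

339^1 ≡ 339 (mod 640)
339^2 ≡ 339^2 = 114921 ≡ 361 (mod 640)
339^4 ≡ 361^2 = 130321 ≡ 401 (mod 640)
339^8 ≡ 401^2 = 160801 ≡ 161 (mod 640)
339^16 ≡ 161^2 = 25921 ≡ 321 (mod 640)
339^22 = 339^16 × 339^4 × 339^2 ≡ 321 × 401 × 361 (mod 640).
Accumulate the product:
321 × 401 = 128721 ≡ 81
81 × 361 = 29241 ≡ 441

441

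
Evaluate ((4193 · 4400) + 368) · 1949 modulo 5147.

5017

4193 · 4400 = 18449200 ≡ 2352 (mod 5147)
2352 + 368 = 2720
2720 · 1949 = 5301280 ≡ 5017 (mod 5147)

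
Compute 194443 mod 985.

398

194443 = 197*985 + 398, so 194443 ≡ 398 (mod 985).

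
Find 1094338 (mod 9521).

1094338 = 114·9521 + 8944, so 1094338 ≡ 8944 (mod 9521).

8944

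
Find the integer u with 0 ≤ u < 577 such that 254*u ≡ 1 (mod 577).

393

577 = 2·254 + 69
254 = 3·69 + 47
69 = 1·47 + 22
47 = 2·22 + 3
22 = 7·3 + 1
3 = 3·1 + 0
gcd(254, 577) = 1, so the inverse exists.
Back-substitute for 1:
1 = 1·22 − 7·3
  = −7·47 + 15·22
  = 15·69 − 22·47
  = −22·254 + 81·69
  = 81·577 − 184·254
So 254⁻¹ ≡ −184 ≡ 393 (mod 577).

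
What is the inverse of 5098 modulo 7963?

By the extended Euclidean algorithm:
7963 = 1·5098 + 2865
5098 = 1·2865 + 2233
2865 = 1·2233 + 632
2233 = 3·632 + 337
632 = 1·337 + 295
337 = 1·295 + 42
295 = 7·42 + 1
42 = 42·1 + 0
gcd(5098, 7963) = 1, so the inverse exists.
Bézout: 1 = 121·7963 − 189·5098.
So 5098⁻¹ ≡ −189 ≡ 7774 (mod 7963).

7774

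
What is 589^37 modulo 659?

308

Compute successive squares:
37 in binary is 100101, i.e. 37 = 32 + 4 + 1.
589^1 ≡ 589 (mod 659)
589^2 ≡ 589^2 = 346921 ≡ 287 (mod 659)
589^4 ≡ 287^2 = 82369 ≡ 653 (mod 659)
589^8 ≡ 653^2 = 426409 ≡ 36 (mod 659)
589^16 ≡ 36^2 = 1296 ≡ 637 (mod 659)
589^32 ≡ 637^2 = 405769 ≡ 484 (mod 659)
589^37 = 589^32 * 589^4 * 589^1 ≡ 484 * 653 * 589 (mod 659).
Accumulate the product:
484 * 653 = 316052 ≡ 391
391 * 589 = 230299 ≡ 308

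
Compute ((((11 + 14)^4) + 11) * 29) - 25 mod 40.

19

11 + 14 = 25
(25)^4 ≡ 25 (mod 40)
25 + 11 = 36
36 * 29 = 1044 ≡ 4 (mod 40)
4 - 25 = -21 ≡ 19 (mod 40)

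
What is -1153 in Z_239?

42

-1153 = -5×239 + 42, so -1153 ≡ 42 (mod 239).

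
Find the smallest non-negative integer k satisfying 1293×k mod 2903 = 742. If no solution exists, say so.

151

gcd(1293, 2903) = 1, so a unique solution mod 2903 exists.
1293⁻¹ ≡ 2555 (mod 2903).
k ≡ 2555×742 ≡ 151 (mod 2903).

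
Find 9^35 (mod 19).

Compute successive squares:
35 in binary is 100011, i.e. 35 = 32 + 2 + 1.
9^1 ≡ 9 (mod 19)
9^2 ≡ 9^2 = 81 ≡ 5 (mod 19)
9^4 ≡ 5^2 = 25 ≡ 6 (mod 19)
9^8 ≡ 6^2 = 36 ≡ 17 (mod 19)
9^16 ≡ 17^2 = 289 ≡ 4 (mod 19)
9^32 ≡ 4^2 = 16 (mod 19)
9^35 = 9^32 · 9^2 · 9^1 ≡ 16 · 5 · 9 (mod 19).
Accumulate the product:
16 · 5 = 80 ≡ 4
4 · 9 = 36 ≡ 17

17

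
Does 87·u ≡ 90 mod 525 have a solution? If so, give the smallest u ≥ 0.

170

gcd(87, 525) = 3, and 3 | 90, so solutions exist.
Divide through by 3: 29·u mod 175 = 30.
29⁻¹ ≡ 169 (mod 175).
u ≡ 169·30 ≡ 170 (mod 175).
The smallest non-negative solution is u = 170.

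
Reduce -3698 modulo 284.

278

-3698 = -14*284 + 278, so -3698 ≡ 278 (mod 284).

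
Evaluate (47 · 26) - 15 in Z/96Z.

47 · 26 = 1222 ≡ 70 (mod 96)
70 - 15 = 55

55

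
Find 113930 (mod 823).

356

113930 = 138·823 + 356, so 113930 ≡ 356 (mod 823).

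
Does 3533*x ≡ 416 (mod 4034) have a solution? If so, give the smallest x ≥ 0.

128

gcd(3533, 4034) = 1, so a unique solution mod 4034 exists.
3533⁻¹ ≡ 1707 (mod 4034).
x ≡ 1707*416 ≡ 128 (mod 4034).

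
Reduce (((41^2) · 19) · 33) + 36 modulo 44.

3

(41)^2 ≡ 9 (mod 44)
9 · 19 = 171 ≡ 39 (mod 44)
39 · 33 = 1287 ≡ 11 (mod 44)
11 + 36 = 47 ≡ 3 (mod 44)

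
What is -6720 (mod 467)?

285

-6720 = -15·467 + 285, so -6720 ≡ 285 (mod 467).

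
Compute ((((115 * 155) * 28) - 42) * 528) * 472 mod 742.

630

115 * 155 = 17825 ≡ 17 (mod 742)
17 * 28 = 476
476 - 42 = 434
434 * 528 = 229152 ≡ 616 (mod 742)
616 * 472 = 290752 ≡ 630 (mod 742)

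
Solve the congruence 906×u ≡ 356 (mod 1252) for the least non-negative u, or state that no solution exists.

gcd(906, 1252) = 2, and 2 | 356, so solutions exist.
Divide through by 2: 453×u = 178 (mod 626).
453⁻¹ ≡ 275 (mod 626).
u ≡ 275×178 ≡ 122 (mod 626).
The smallest non-negative solution is u = 122.

122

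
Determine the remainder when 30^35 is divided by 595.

480

30^1 ≡ 30 (mod 595)
30^2 ≡ 30^2 = 900 ≡ 305 (mod 595)
30^4 ≡ 305^2 = 93025 ≡ 205 (mod 595)
30^8 ≡ 205^2 = 42025 ≡ 375 (mod 595)
30^16 ≡ 375^2 = 140625 ≡ 205 (mod 595)
30^32 ≡ 205^2 = 42025 ≡ 375 (mod 595)
30^35 = 30^32 * 30^2 * 30^1 ≡ 375 * 305 * 30 (mod 595).
Accumulate the product:
375 * 305 = 114375 ≡ 135
135 * 30 = 4050 ≡ 480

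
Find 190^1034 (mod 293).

By square-and-multiply:
1034 in binary is 10000001010, i.e. 1034 = 1024 + 8 + 2.
190^1 ≡ 190 (mod 293)
190^2 ≡ 190^2 = 36100 ≡ 61 (mod 293)
190^4 ≡ 61^2 = 3721 ≡ 205 (mod 293)
190^8 ≡ 205^2 = 42025 ≡ 126 (mod 293)
190^16 ≡ 126^2 = 15876 ≡ 54 (mod 293)
190^32 ≡ 54^2 = 2916 ≡ 279 (mod 293)
190^64 ≡ 279^2 = 77841 ≡ 196 (mod 293)
190^128 ≡ 196^2 = 38416 ≡ 33 (mod 293)
190^256 ≡ 33^2 = 1089 ≡ 210 (mod 293)
190^512 ≡ 210^2 = 44100 ≡ 150 (mod 293)
190^1024 ≡ 150^2 = 22500 ≡ 232 (mod 293)
190^1034 = 190^1024 · 190^8 · 190^2 ≡ 232 · 126 · 61 (mod 293).
Accumulate the product:
232 · 126 = 29232 ≡ 225
225 · 61 = 13725 ≡ 247

247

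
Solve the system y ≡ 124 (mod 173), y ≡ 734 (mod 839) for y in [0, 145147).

76244

173⁻¹ mod 839: 173*97 ≡ 1 (mod 839), so 173⁻¹ ≡ 97.
y = 124 + 173*((734 − 124)*97 mod 839) = 124 + 173*440 = 76244.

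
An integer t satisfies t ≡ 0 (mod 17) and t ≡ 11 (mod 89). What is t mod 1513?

17⁻¹ mod 89: 17×21 ≡ 1 (mod 89), so 17⁻¹ ≡ 21.
t = 0 + 17×((11 − 0)×21 mod 89) = 0 + 17×53 = 901.
Check: 901 mod 17 = 0, 901 mod 89 = 11. ✓

901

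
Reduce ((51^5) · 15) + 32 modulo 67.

44

(51)^5 ≡ 41 (mod 67)
41 · 15 = 615 ≡ 12 (mod 67)
12 + 32 = 44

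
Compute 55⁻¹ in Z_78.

Apply the Euclidean algorithm and back-substitute:
78 = 1*55 + 23
55 = 2*23 + 9
23 = 2*9 + 5
9 = 1*5 + 4
5 = 1*4 + 1
4 = 4*1 + 0
gcd(55, 78) = 1, so the inverse exists.
Bézout: 1 = 12*78 − 17*55.
So 55⁻¹ ≡ −17 ≡ 61 (mod 78).

61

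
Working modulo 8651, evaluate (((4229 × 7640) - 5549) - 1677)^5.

7207

4229 × 7640 = 32309560 ≡ 6726 (mod 8651)
6726 - 5549 = 1177
1177 - 1677 = -500 ≡ 8151 (mod 8651)
(8151)^5 ≡ 7207 (mod 8651)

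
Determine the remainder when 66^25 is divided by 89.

25 in binary is 11001, i.e. 25 = 16 + 8 + 1.
66^1 ≡ 66 (mod 89)
66^2 ≡ 66^2 = 4356 ≡ 84 (mod 89)
66^4 ≡ 84^2 = 7056 ≡ 25 (mod 89)
66^8 ≡ 25^2 = 625 ≡ 2 (mod 89)
66^16 ≡ 2^2 = 4 (mod 89)
66^25 = 66^16 · 66^8 · 66^1 ≡ 4 · 2 · 66 (mod 89).
Accumulate the product:
4 · 2 = 8
8 · 66 = 528 ≡ 83

83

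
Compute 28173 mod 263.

32

28173 = 107×263 + 32, so 28173 ≡ 32 (mod 263).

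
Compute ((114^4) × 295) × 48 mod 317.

(114)^4 ≡ 1 (mod 317)
1 × 295 = 295
295 × 48 = 14160 ≡ 212 (mod 317)

212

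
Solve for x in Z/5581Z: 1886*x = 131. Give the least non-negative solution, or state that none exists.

2252

gcd(1886, 5581) = 1, so a unique solution mod 5581 exists.
1886⁻¹ ≡ 145 (mod 5581).
x ≡ 145*131 ≡ 2252 (mod 5581).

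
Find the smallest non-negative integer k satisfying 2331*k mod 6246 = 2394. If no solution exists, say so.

620

gcd(2331, 6246) = 9, and 9 | 2394, so solutions exist.
Divide through by 9: 259*k ≡ 266 (mod 694).
259⁻¹ ≡ 485 (mod 694).
k ≡ 485*266 ≡ 620 (mod 694).
The smallest non-negative solution is k = 620.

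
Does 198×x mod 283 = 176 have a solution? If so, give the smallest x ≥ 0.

221

gcd(198, 283) = 1, so a unique solution mod 283 exists.
198⁻¹ ≡ 273 (mod 283).
x ≡ 273×176 ≡ 221 (mod 283).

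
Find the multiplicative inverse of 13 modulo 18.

7

Apply the Euclidean algorithm and back-substitute:
18 = 1·13 + 5
13 = 2·5 + 3
5 = 1·3 + 2
3 = 1·2 + 1
2 = 2·1 + 0
gcd(13, 18) = 1, so the inverse exists.
Back-substitute for 1:
1 = 1·3 − 1·2
  = −1·5 + 2·3
  = 2·13 − 5·5
  = −5·18 + 7·13
So 13⁻¹ ≡ 7 (mod 18).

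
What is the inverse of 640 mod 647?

462

By the extended Euclidean algorithm:
647 = 1*640 + 7
640 = 91*7 + 3
7 = 2*3 + 1
3 = 3*1 + 0
gcd(640, 647) = 1, so the inverse exists.
Bézout: 1 = 183*647 − 185*640.
So 640⁻¹ ≡ −185 ≡ 462 (mod 647).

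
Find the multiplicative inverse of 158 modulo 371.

Run the extended Euclidean algorithm:
371 = 2·158 + 55
158 = 2·55 + 48
55 = 1·48 + 7
48 = 6·7 + 6
7 = 1·6 + 1
6 = 6·1 + 0
gcd(158, 371) = 1, so the inverse exists.
Bézout: 1 = 23·371 − 54·158.
So 158⁻¹ ≡ −54 ≡ 317 (mod 371).

317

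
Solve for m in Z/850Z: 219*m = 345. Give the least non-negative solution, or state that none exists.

805

gcd(219, 850) = 1, so a unique solution mod 850 exists.
219⁻¹ ≡ 229 (mod 850).
m ≡ 229*345 ≡ 805 (mod 850).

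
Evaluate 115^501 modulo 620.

395

By square-and-multiply:
501 in binary is 111110101, i.e. 501 = 256 + 128 + 64 + 32 + 16 + 4 + 1.
115^1 ≡ 115 (mod 620)
115^2 ≡ 115^2 = 13225 ≡ 205 (mod 620)
115^4 ≡ 205^2 = 42025 ≡ 485 (mod 620)
115^8 ≡ 485^2 = 235225 ≡ 245 (mod 620)
115^16 ≡ 245^2 = 60025 ≡ 505 (mod 620)
115^32 ≡ 505^2 = 255025 ≡ 205 (mod 620)
115^64 ≡ 205^2 = 42025 ≡ 485 (mod 620)
115^128 ≡ 485^2 = 235225 ≡ 245 (mod 620)
115^256 ≡ 245^2 = 60025 ≡ 505 (mod 620)
115^501 = 115^256 * 115^128 * 115^64 * 115^32 * 115^16 * 115^4 * 115^1 ≡ 505 * 245 * 485 * 205 * 505 * 485 * 115 (mod 620).
Accumulate the product:
505 * 245 = 123725 ≡ 345
345 * 485 = 167325 ≡ 545
545 * 205 = 111725 ≡ 125
125 * 505 = 63125 ≡ 505
505 * 485 = 244925 ≡ 25
25 * 115 = 2875 ≡ 395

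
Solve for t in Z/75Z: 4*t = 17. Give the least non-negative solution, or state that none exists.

gcd(4, 75) = 1, so a unique solution mod 75 exists.
4⁻¹ ≡ 19 (mod 75).
t ≡ 19*17 ≡ 23 (mod 75).

23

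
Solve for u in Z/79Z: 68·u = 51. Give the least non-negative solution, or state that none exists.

gcd(68, 79) = 1, so a unique solution mod 79 exists.
68⁻¹ ≡ 43 (mod 79).
u ≡ 43·51 ≡ 60 (mod 79).

60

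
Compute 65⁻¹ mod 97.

97 = 1×65 + 32
65 = 2×32 + 1
32 = 32×1 + 0
gcd(65, 97) = 1, so the inverse exists.
Back-substitute for 1:
1 = 1×65 − 2×32
  = −2×97 + 3×65
So 65⁻¹ ≡ 3 (mod 97).

3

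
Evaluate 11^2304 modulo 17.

1

2304 in binary is 100100000000, i.e. 2304 = 2048 + 256.
11^1 ≡ 11 (mod 17)
11^2 ≡ 11^2 = 121 ≡ 2 (mod 17)
11^4 ≡ 2^2 = 4 (mod 17)
11^8 ≡ 4^2 = 16 (mod 17)
11^16 ≡ 16^2 = 256 ≡ 1 (mod 17)
11^32 ≡ 1^2 = 1 (mod 17)
11^64 ≡ 1^2 = 1 (mod 17)
11^128 ≡ 1^2 = 1 (mod 17)
11^256 ≡ 1^2 = 1 (mod 17)
11^512 ≡ 1^2 = 1 (mod 17)
11^1024 ≡ 1^2 = 1 (mod 17)
11^2048 ≡ 1^2 = 1 (mod 17)
11^2304 = 11^2048 · 11^256 ≡ 1 · 1 (mod 17).
1 · 1 = 1 ≡ 1 (mod 17).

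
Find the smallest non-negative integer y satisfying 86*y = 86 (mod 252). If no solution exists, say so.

gcd(86, 252) = 2, and 2 | 86, so solutions exist.
Divide through by 2: 43*y mod 126 = 43.
43⁻¹ ≡ 85 (mod 126).
y ≡ 85*43 ≡ 1 (mod 126).
The smallest non-negative solution is y = 1.

1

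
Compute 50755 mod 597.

50755 = 85×597 + 10, so 50755 ≡ 10 (mod 597).

10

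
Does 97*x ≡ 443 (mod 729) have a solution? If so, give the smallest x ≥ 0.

gcd(97, 729) = 1, so a unique solution mod 729 exists.
97⁻¹ ≡ 481 (mod 729).
x ≡ 481*443 ≡ 215 (mod 729).

215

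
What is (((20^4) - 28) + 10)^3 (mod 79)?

27

(20)^4 ≡ 25 (mod 79)
25 - 28 = -3 ≡ 76 (mod 79)
76 + 10 = 86 ≡ 7 (mod 79)
(7)^3 ≡ 27 (mod 79)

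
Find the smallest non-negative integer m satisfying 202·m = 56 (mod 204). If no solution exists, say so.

gcd(202, 204) = 2, and 2 | 56, so solutions exist.
Divide through by 2: 101·m mod 102 = 28.
101⁻¹ ≡ 101 (mod 102).
m ≡ 101·28 ≡ 74 (mod 102).
The smallest non-negative solution is m = 74.

74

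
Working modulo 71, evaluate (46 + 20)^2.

25

46 + 20 = 66
(66)^2 ≡ 25 (mod 71)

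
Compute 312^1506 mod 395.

Compute successive squares:
312^1 ≡ 312 (mod 395)
312^2 ≡ 312^2 = 97344 ≡ 174 (mod 395)
312^4 ≡ 174^2 = 30276 ≡ 256 (mod 395)
312^8 ≡ 256^2 = 65536 ≡ 361 (mod 395)
312^16 ≡ 361^2 = 130321 ≡ 366 (mod 395)
312^32 ≡ 366^2 = 133956 ≡ 51 (mod 395)
312^64 ≡ 51^2 = 2601 ≡ 231 (mod 395)
312^128 ≡ 231^2 = 53361 ≡ 36 (mod 395)
312^256 ≡ 36^2 = 1296 ≡ 111 (mod 395)
312^512 ≡ 111^2 = 12321 ≡ 76 (mod 395)
312^1024 ≡ 76^2 = 5776 ≡ 246 (mod 395)
312^1506 = 312^1024 · 312^256 · 312^128 · 312^64 · 312^32 · 312^2 ≡ 246 · 111 · 36 · 231 · 51 · 174 (mod 395).
Accumulate the product:
246 · 111 = 27306 ≡ 51
51 · 36 = 1836 ≡ 256
256 · 231 = 59136 ≡ 281
281 · 51 = 14331 ≡ 111
111 · 174 = 19314 ≡ 354

354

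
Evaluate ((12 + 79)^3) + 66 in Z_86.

12 + 79 = 91 ≡ 5 (mod 86)
(5)^3 ≡ 39 (mod 86)
39 + 66 = 105 ≡ 19 (mod 86)

19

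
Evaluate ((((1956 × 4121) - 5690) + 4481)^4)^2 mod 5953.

4029

1956 × 4121 = 8060676 ≡ 314 (mod 5953)
314 - 5690 = -5376 ≡ 577 (mod 5953)
577 + 4481 = 5058
(5058)^4 ≡ 5467 (mod 5953)
(5467)^2 ≡ 4029 (mod 5953)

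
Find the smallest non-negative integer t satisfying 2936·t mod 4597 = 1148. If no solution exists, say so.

gcd(2936, 4597) = 1, so a unique solution mod 4597 exists.
2936⁻¹ ≡ 393 (mod 4597).
t ≡ 393·1148 ≡ 658 (mod 4597).

658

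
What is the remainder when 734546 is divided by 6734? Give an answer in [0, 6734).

734546 = 109·6734 + 540, so 734546 ≡ 540 (mod 6734).

540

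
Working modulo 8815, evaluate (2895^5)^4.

7135

(2895)^5 ≡ 1270 (mod 8815)
(1270)^4 ≡ 7135 (mod 8815)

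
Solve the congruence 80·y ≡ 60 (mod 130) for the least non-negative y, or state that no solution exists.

4

gcd(80, 130) = 10, and 10 | 60, so solutions exist.
Divide through by 10: 8·y ≡ 6 mod 13.
8⁻¹ ≡ 5 (mod 13).
y ≡ 5·6 ≡ 4 (mod 13).
The smallest non-negative solution is y = 4.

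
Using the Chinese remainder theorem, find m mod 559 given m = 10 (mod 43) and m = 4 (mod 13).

225

43⁻¹ mod 13: 43*10 ≡ 1 (mod 13), so 43⁻¹ ≡ 10.
m = 10 + 43*((4 − 10)*10 mod 13) = 10 + 43*5 = 225.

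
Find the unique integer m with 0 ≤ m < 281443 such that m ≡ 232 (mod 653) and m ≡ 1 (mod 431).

193520

653⁻¹ mod 431: 653·398 ≡ 1 (mod 431), so 653⁻¹ ≡ 398.
m = 232 + 653·((1 − 232)·398 mod 431) = 232 + 653·296 = 193520.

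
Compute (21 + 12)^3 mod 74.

47

21 + 12 = 33
(33)^3 ≡ 47 (mod 74)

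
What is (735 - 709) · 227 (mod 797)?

323

735 - 709 = 26
26 · 227 = 5902 ≡ 323 (mod 797)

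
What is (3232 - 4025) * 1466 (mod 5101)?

3232 - 4025 = -793 ≡ 4308 (mod 5101)
4308 * 1466 = 6315528 ≡ 490 (mod 5101)

490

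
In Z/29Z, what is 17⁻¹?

12

Run the extended Euclidean algorithm:
29 = 1*17 + 12
17 = 1*12 + 5
12 = 2*5 + 2
5 = 2*2 + 1
2 = 2*1 + 0
gcd(17, 29) = 1, so the inverse exists.
Bézout: 1 = −7*29 + 12*17.
So 17⁻¹ ≡ 12 (mod 29).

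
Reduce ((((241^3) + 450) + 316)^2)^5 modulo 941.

413

(241)^3 ≡ 146 (mod 941)
146 + 450 = 596
596 + 316 = 912
(912)^2 ≡ 841 (mod 941)
(841)^5 ≡ 413 (mod 941)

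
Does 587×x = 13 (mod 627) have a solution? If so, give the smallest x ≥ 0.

gcd(587, 627) = 1, so a unique solution mod 627 exists.
587⁻¹ ≡ 47 (mod 627).
x ≡ 47×13 ≡ 611 (mod 627).

611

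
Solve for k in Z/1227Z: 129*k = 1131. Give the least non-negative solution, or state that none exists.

199

gcd(129, 1227) = 3, and 3 | 1131, so solutions exist.
Divide through by 3: 43*k ≡ 377 mod 409.
43⁻¹ ≡ 390 (mod 409).
k ≡ 390*377 ≡ 199 (mod 409).
The smallest non-negative solution is k = 199.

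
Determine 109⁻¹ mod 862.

By the extended Euclidean algorithm:
862 = 7·109 + 99
109 = 1·99 + 10
99 = 9·10 + 9
10 = 1·9 + 1
9 = 9·1 + 0
gcd(109, 862) = 1, so the inverse exists.
Back-substitute for 1:
1 = 1·10 − 1·9
  = −1·99 + 10·10
  = 10·109 − 11·99
  = −11·862 + 87·109
So 109⁻¹ ≡ 87 (mod 862).

87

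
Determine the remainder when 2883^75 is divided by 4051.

By square-and-multiply:
75 in binary is 1001011, i.e. 75 = 64 + 8 + 2 + 1.
2883^1 ≡ 2883 (mod 4051)
2883^2 ≡ 2883^2 = 8311689 ≡ 3088 (mod 4051)
2883^4 ≡ 3088^2 = 9535744 ≡ 3741 (mod 4051)
2883^8 ≡ 3741^2 = 13995081 ≡ 2927 (mod 4051)
2883^16 ≡ 2927^2 = 8567329 ≡ 3515 (mod 4051)
2883^32 ≡ 3515^2 = 12355225 ≡ 3726 (mod 4051)
2883^64 ≡ 3726^2 = 13883076 ≡ 299 (mod 4051)
2883^75 = 2883^64 * 2883^8 * 2883^2 * 2883^1 ≡ 299 * 2927 * 3088 * 2883 (mod 4051).
Accumulate the product:
299 * 2927 = 875173 ≡ 157
157 * 3088 = 484816 ≡ 2747
2747 * 2883 = 7919601 ≡ 3947

3947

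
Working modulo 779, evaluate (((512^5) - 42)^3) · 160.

(512)^5 ≡ 360 (mod 779)
360 - 42 = 318
(318)^3 ≡ 312 (mod 779)
312 · 160 = 49920 ≡ 64 (mod 779)

64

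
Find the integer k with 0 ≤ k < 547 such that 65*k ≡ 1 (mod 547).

101

By the extended Euclidean algorithm:
547 = 8·65 + 27
65 = 2·27 + 11
27 = 2·11 + 5
11 = 2·5 + 1
5 = 5·1 + 0
gcd(65, 547) = 1, so the inverse exists.
Bézout: 1 = −12·547 + 101·65.
So 65⁻¹ ≡ 101 (mod 547).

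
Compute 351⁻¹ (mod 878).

873

Run the extended Euclidean algorithm:
878 = 2·351 + 176
351 = 1·176 + 175
176 = 1·175 + 1
175 = 175·1 + 0
gcd(351, 878) = 1, so the inverse exists.
Back-substitute for 1:
1 = 1·176 − 1·175
  = −1·351 + 2·176
  = 2·878 − 5·351
So 351⁻¹ ≡ −5 ≡ 873 (mod 878).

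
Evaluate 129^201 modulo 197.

201 in binary is 11001001, i.e. 201 = 128 + 64 + 8 + 1.
129^1 ≡ 129 (mod 197)
129^2 ≡ 129^2 = 16641 ≡ 93 (mod 197)
129^4 ≡ 93^2 = 8649 ≡ 178 (mod 197)
129^8 ≡ 178^2 = 31684 ≡ 164 (mod 197)
129^16 ≡ 164^2 = 26896 ≡ 104 (mod 197)
129^32 ≡ 104^2 = 10816 ≡ 178 (mod 197)
129^64 ≡ 178^2 = 31684 ≡ 164 (mod 197)
129^128 ≡ 164^2 = 26896 ≡ 104 (mod 197)
129^201 = 129^128 * 129^64 * 129^8 * 129^1 ≡ 104 * 164 * 164 * 129 (mod 197).
Accumulate the product:
104 * 164 = 17056 ≡ 114
114 * 164 = 18696 ≡ 178
178 * 129 = 22962 ≡ 110

110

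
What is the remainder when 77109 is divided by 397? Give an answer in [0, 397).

91

77109 = 194*397 + 91, so 77109 ≡ 91 (mod 397).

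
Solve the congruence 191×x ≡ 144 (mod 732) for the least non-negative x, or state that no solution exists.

384

gcd(191, 732) = 1, so a unique solution mod 732 exists.
191⁻¹ ≡ 23 (mod 732).
x ≡ 23×144 ≡ 384 (mod 732).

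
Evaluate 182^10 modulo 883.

336

10 in binary is 1010, i.e. 10 = 8 + 2.
182^1 ≡ 182 (mod 883)
182^2 ≡ 182^2 = 33124 ≡ 453 (mod 883)
182^4 ≡ 453^2 = 205209 ≡ 353 (mod 883)
182^8 ≡ 353^2 = 124609 ≡ 106 (mod 883)
182^10 = 182^8 × 182^2 ≡ 106 × 453 (mod 883).
106 × 453 = 48018 ≡ 336 (mod 883).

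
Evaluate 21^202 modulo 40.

Compute successive squares:
202 in binary is 11001010, i.e. 202 = 128 + 64 + 8 + 2.
21^1 ≡ 21 (mod 40)
21^2 ≡ 21^2 = 441 ≡ 1 (mod 40)
21^4 ≡ 1^2 = 1 (mod 40)
21^8 ≡ 1^2 = 1 (mod 40)
21^16 ≡ 1^2 = 1 (mod 40)
21^32 ≡ 1^2 = 1 (mod 40)
21^64 ≡ 1^2 = 1 (mod 40)
21^128 ≡ 1^2 = 1 (mod 40)
21^202 = 21^128 × 21^64 × 21^8 × 21^2 ≡ 1 × 1 × 1 × 1 (mod 40).
Accumulate the product:
1 × 1 = 1
1 × 1 = 1
1 × 1 = 1

1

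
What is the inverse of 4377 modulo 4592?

4592 = 1*4377 + 215
4377 = 20*215 + 77
215 = 2*77 + 61
77 = 1*61 + 16
61 = 3*16 + 13
16 = 1*13 + 3
13 = 4*3 + 1
3 = 3*1 + 0
gcd(4377, 4592) = 1, so the inverse exists.
Back-substitute for 1:
1 = 1*13 − 4*3
  = −4*16 + 5*13
  = 5*61 − 19*16
  = −19*77 + 24*61
  = 24*215 − 67*77
  = −67*4377 + 1364*215
  = 1364*4592 − 1431*4377
So 4377⁻¹ ≡ −1431 ≡ 3161 (mod 4592).

3161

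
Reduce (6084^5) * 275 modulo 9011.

(6084)^5 ≡ 6111 (mod 9011)
6111 * 275 = 1680525 ≡ 4479 (mod 9011)

4479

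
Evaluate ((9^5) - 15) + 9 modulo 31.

(9)^5 ≡ 25 (mod 31)
25 - 15 = 10
10 + 9 = 19

19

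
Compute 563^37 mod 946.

Compute successive squares:
37 in binary is 100101, i.e. 37 = 32 + 4 + 1.
563^1 ≡ 563 (mod 946)
563^2 ≡ 563^2 = 316969 ≡ 59 (mod 946)
563^4 ≡ 59^2 = 3481 ≡ 643 (mod 946)
563^8 ≡ 643^2 = 413449 ≡ 47 (mod 946)
563^16 ≡ 47^2 = 2209 ≡ 317 (mod 946)
563^32 ≡ 317^2 = 100489 ≡ 213 (mod 946)
563^37 = 563^32 × 563^4 × 563^1 ≡ 213 × 643 × 563 (mod 946).
Accumulate the product:
213 × 643 = 136959 ≡ 735
735 × 563 = 413805 ≡ 403

403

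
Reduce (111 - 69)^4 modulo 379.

111 - 69 = 42
(42)^4 ≡ 106 (mod 379)

106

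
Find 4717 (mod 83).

69

4717 = 56×83 + 69, so 4717 ≡ 69 (mod 83).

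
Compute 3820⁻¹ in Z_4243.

3591

By the extended Euclidean algorithm:
4243 = 1×3820 + 423
3820 = 9×423 + 13
423 = 32×13 + 7
13 = 1×7 + 6
7 = 1×6 + 1
6 = 6×1 + 0
gcd(3820, 4243) = 1, so the inverse exists.
Back-substitute for 1:
1 = 1×7 − 1×6
  = −1×13 + 2×7
  = 2×423 − 65×13
  = −65×3820 + 587×423
  = 587×4243 − 652×3820
So 3820⁻¹ ≡ −652 ≡ 3591 (mod 4243).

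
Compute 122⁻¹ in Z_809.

Run the extended Euclidean algorithm:
809 = 6*122 + 77
122 = 1*77 + 45
77 = 1*45 + 32
45 = 1*32 + 13
32 = 2*13 + 6
13 = 2*6 + 1
6 = 6*1 + 0
gcd(122, 809) = 1, so the inverse exists.
Bézout: 1 = −19*809 + 126*122.
So 122⁻¹ ≡ 126 (mod 809).

126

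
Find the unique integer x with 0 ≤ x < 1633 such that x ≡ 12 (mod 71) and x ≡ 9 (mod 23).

722

71⁻¹ mod 23: 71×12 ≡ 1 (mod 23), so 71⁻¹ ≡ 12.
x = 12 + 71×((9 − 12)×12 mod 23) = 12 + 71×10 = 722.
Check: 722 mod 71 = 12, 722 mod 23 = 9. ✓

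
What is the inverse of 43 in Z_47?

35

47 = 1×43 + 4
43 = 10×4 + 3
4 = 1×3 + 1
3 = 3×1 + 0
gcd(43, 47) = 1, so the inverse exists.
Back-substitute for 1:
1 = 1×4 − 1×3
  = −1×43 + 11×4
  = 11×47 − 12×43
So 43⁻¹ ≡ −12 ≡ 35 (mod 47).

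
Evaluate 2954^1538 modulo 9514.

Compute successive squares:
1538 in binary is 11000000010, i.e. 1538 = 1024 + 512 + 2.
2954^1 ≡ 2954 (mod 9514)
2954^2 ≡ 2954^2 = 8726116 ≡ 1778 (mod 9514)
2954^4 ≡ 1778^2 = 3161284 ≡ 2636 (mod 9514)
2954^8 ≡ 2636^2 = 6948496 ≡ 3276 (mod 9514)
2954^16 ≡ 3276^2 = 10732176 ≡ 384 (mod 9514)
2954^32 ≡ 384^2 = 147456 ≡ 4746 (mod 9514)
2954^64 ≡ 4746^2 = 22524516 ≡ 4878 (mod 9514)
2954^128 ≡ 4878^2 = 23794884 ≡ 370 (mod 9514)
2954^256 ≡ 370^2 = 136900 ≡ 3704 (mod 9514)
2954^512 ≡ 3704^2 = 13719616 ≡ 428 (mod 9514)
2954^1024 ≡ 428^2 = 183184 ≡ 2418 (mod 9514)
2954^1538 = 2954^1024 × 2954^512 × 2954^2 ≡ 2418 × 428 × 1778 (mod 9514).
Accumulate the product:
2418 × 428 = 1034904 ≡ 7392
7392 × 1778 = 13142976 ≡ 4142

4142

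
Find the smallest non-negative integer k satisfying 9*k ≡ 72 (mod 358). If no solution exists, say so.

gcd(9, 358) = 1, so a unique solution mod 358 exists.
9⁻¹ ≡ 199 (mod 358).
k ≡ 199*72 ≡ 8 (mod 358).

8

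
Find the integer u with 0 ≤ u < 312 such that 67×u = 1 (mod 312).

Apply the Euclidean algorithm and back-substitute:
312 = 4×67 + 44
67 = 1×44 + 23
44 = 1×23 + 21
23 = 1×21 + 2
21 = 10×2 + 1
2 = 2×1 + 0
gcd(67, 312) = 1, so the inverse exists.
Back-substitute for 1:
1 = 1×21 − 10×2
  = −10×23 + 11×21
  = 11×44 − 21×23
  = −21×67 + 32×44
  = 32×312 − 149×67
So 67⁻¹ ≡ −149 ≡ 163 (mod 312).

163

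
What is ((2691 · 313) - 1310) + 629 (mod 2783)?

2691 · 313 = 842283 ≡ 1817 (mod 2783)
1817 - 1310 = 507
507 + 629 = 1136

1136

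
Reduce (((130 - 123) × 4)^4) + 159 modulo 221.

130 - 123 = 7
7 × 4 = 28
(28)^4 ≡ 55 (mod 221)
55 + 159 = 214

214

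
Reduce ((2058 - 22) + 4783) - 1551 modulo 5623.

2058 - 22 = 2036
2036 + 4783 = 6819 ≡ 1196 (mod 5623)
1196 - 1551 = -355 ≡ 5268 (mod 5623)

5268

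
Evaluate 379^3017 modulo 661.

Using repeated squaring:
379^1 ≡ 379 (mod 661)
379^2 ≡ 379^2 = 143641 ≡ 204 (mod 661)
379^4 ≡ 204^2 = 41616 ≡ 634 (mod 661)
379^8 ≡ 634^2 = 401956 ≡ 68 (mod 661)
379^16 ≡ 68^2 = 4624 ≡ 658 (mod 661)
379^32 ≡ 658^2 = 432964 ≡ 9 (mod 661)
379^64 ≡ 9^2 = 81 (mod 661)
379^128 ≡ 81^2 = 6561 ≡ 612 (mod 661)
379^256 ≡ 612^2 = 374544 ≡ 418 (mod 661)
379^512 ≡ 418^2 = 174724 ≡ 220 (mod 661)
379^1024 ≡ 220^2 = 48400 ≡ 147 (mod 661)
379^2048 ≡ 147^2 = 21609 ≡ 457 (mod 661)
379^3017 = 379^2048 · 379^512 · 379^256 · 379^128 · 379^64 · 379^8 · 379^1 ≡ 457 · 220 · 418 · 612 · 81 · 68 · 379 (mod 661).
Accumulate the product:
457 · 220 = 100540 ≡ 68
68 · 418 = 28424 ≡ 1
1 · 612 = 612
612 · 81 = 49572 ≡ 658
658 · 68 = 44744 ≡ 457
457 · 379 = 173203 ≡ 21

21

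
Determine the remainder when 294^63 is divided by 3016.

2696

By square-and-multiply:
63 in binary is 111111, i.e. 63 = 32 + 16 + 8 + 4 + 2 + 1.
294^1 ≡ 294 (mod 3016)
294^2 ≡ 294^2 = 86436 ≡ 1988 (mod 3016)
294^4 ≡ 1988^2 = 3952144 ≡ 1184 (mod 3016)
294^8 ≡ 1184^2 = 1401856 ≡ 2432 (mod 3016)
294^16 ≡ 2432^2 = 5914624 ≡ 248 (mod 3016)
294^32 ≡ 248^2 = 61504 ≡ 1184 (mod 3016)
294^63 = 294^32 * 294^16 * 294^8 * 294^4 * 294^2 * 294^1 ≡ 1184 * 248 * 2432 * 1184 * 1988 * 294 (mod 3016).
Accumulate the product:
1184 * 248 = 293632 ≡ 1080
1080 * 2432 = 2626560 ≡ 2640
2640 * 1184 = 3125760 ≡ 1184
1184 * 1988 = 2353792 ≡ 1312
1312 * 294 = 385728 ≡ 2696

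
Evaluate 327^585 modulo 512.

135

585 in binary is 1001001001, i.e. 585 = 512 + 64 + 8 + 1.
327^1 ≡ 327 (mod 512)
327^2 ≡ 327^2 = 106929 ≡ 433 (mod 512)
327^4 ≡ 433^2 = 187489 ≡ 97 (mod 512)
327^8 ≡ 97^2 = 9409 ≡ 193 (mod 512)
327^16 ≡ 193^2 = 37249 ≡ 385 (mod 512)
327^32 ≡ 385^2 = 148225 ≡ 257 (mod 512)
327^64 ≡ 257^2 = 66049 ≡ 1 (mod 512)
327^128 ≡ 1^2 = 1 (mod 512)
327^256 ≡ 1^2 = 1 (mod 512)
327^512 ≡ 1^2 = 1 (mod 512)
327^585 = 327^512 * 327^64 * 327^8 * 327^1 ≡ 1 * 1 * 193 * 327 (mod 512).
Accumulate the product:
1 * 1 = 1
1 * 193 = 193
193 * 327 = 63111 ≡ 135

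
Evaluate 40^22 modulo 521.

Compute successive squares:
40^1 ≡ 40 (mod 521)
40^2 ≡ 40^2 = 1600 ≡ 37 (mod 521)
40^4 ≡ 37^2 = 1369 ≡ 327 (mod 521)
40^8 ≡ 327^2 = 106929 ≡ 124 (mod 521)
40^16 ≡ 124^2 = 15376 ≡ 267 (mod 521)
40^22 = 40^16 × 40^4 × 40^2 ≡ 267 × 327 × 37 (mod 521).
Accumulate the product:
267 × 327 = 87309 ≡ 302
302 × 37 = 11174 ≡ 233

233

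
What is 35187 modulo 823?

35187 = 42*823 + 621, so 35187 ≡ 621 (mod 823).

621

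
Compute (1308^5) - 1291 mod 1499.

438

(1308)^5 ≡ 230 (mod 1499)
230 - 1291 = -1061 ≡ 438 (mod 1499)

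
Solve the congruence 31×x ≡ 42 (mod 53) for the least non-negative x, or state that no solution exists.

27

gcd(31, 53) = 1, so a unique solution mod 53 exists.
31⁻¹ ≡ 12 (mod 53).
x ≡ 12×42 ≡ 27 (mod 53).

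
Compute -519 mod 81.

-519 = -7*81 + 48, so -519 ≡ 48 (mod 81).

48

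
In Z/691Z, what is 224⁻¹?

509

By the extended Euclidean algorithm:
691 = 3*224 + 19
224 = 11*19 + 15
19 = 1*15 + 4
15 = 3*4 + 3
4 = 1*3 + 1
3 = 3*1 + 0
gcd(224, 691) = 1, so the inverse exists.
Bézout: 1 = 59*691 − 182*224.
So 224⁻¹ ≡ −182 ≡ 509 (mod 691).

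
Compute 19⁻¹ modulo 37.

2

Run the extended Euclidean algorithm:
37 = 1·19 + 18
19 = 1·18 + 1
18 = 18·1 + 0
gcd(19, 37) = 1, so the inverse exists.
Back-substitute for 1:
1 = 1·19 − 1·18
  = −1·37 + 2·19
So 19⁻¹ ≡ 2 (mod 37).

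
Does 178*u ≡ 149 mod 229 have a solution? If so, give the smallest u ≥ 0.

gcd(178, 229) = 1, so a unique solution mod 229 exists.
178⁻¹ ≡ 220 (mod 229).
u ≡ 220*149 ≡ 33 (mod 229).

33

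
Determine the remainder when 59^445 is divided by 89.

26

445 in binary is 110111101, i.e. 445 = 256 + 128 + 32 + 16 + 8 + 4 + 1.
59^1 ≡ 59 (mod 89)
59^2 ≡ 59^2 = 3481 ≡ 10 (mod 89)
59^4 ≡ 10^2 = 100 ≡ 11 (mod 89)
59^8 ≡ 11^2 = 121 ≡ 32 (mod 89)
59^16 ≡ 32^2 = 1024 ≡ 45 (mod 89)
59^32 ≡ 45^2 = 2025 ≡ 67 (mod 89)
59^64 ≡ 67^2 = 4489 ≡ 39 (mod 89)
59^128 ≡ 39^2 = 1521 ≡ 8 (mod 89)
59^256 ≡ 8^2 = 64 (mod 89)
59^445 = 59^256 · 59^128 · 59^32 · 59^16 · 59^8 · 59^4 · 59^1 ≡ 64 · 8 · 67 · 45 · 32 · 11 · 59 (mod 89).
Accumulate the product:
64 · 8 = 512 ≡ 67
67 · 67 = 4489 ≡ 39
39 · 45 = 1755 ≡ 64
64 · 32 = 2048 ≡ 1
1 · 11 = 11
11 · 59 = 649 ≡ 26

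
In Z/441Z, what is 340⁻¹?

By the extended Euclidean algorithm:
441 = 1·340 + 101
340 = 3·101 + 37
101 = 2·37 + 27
37 = 1·27 + 10
27 = 2·10 + 7
10 = 1·7 + 3
7 = 2·3 + 1
3 = 3·1 + 0
gcd(340, 441) = 1, so the inverse exists.
Bézout: 1 = 101·441 − 131·340.
So 340⁻¹ ≡ −131 ≡ 310 (mod 441).

310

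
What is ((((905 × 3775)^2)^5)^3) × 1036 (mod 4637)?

2938

905 × 3775 = 3416375 ≡ 3543 (mod 4637)
(3543)^2 ≡ 490 (mod 4637)
(490)^5 ≡ 4092 (mod 4637)
(4092)^3 ≡ 3682 (mod 4637)
3682 × 1036 = 3814552 ≡ 2938 (mod 4637)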